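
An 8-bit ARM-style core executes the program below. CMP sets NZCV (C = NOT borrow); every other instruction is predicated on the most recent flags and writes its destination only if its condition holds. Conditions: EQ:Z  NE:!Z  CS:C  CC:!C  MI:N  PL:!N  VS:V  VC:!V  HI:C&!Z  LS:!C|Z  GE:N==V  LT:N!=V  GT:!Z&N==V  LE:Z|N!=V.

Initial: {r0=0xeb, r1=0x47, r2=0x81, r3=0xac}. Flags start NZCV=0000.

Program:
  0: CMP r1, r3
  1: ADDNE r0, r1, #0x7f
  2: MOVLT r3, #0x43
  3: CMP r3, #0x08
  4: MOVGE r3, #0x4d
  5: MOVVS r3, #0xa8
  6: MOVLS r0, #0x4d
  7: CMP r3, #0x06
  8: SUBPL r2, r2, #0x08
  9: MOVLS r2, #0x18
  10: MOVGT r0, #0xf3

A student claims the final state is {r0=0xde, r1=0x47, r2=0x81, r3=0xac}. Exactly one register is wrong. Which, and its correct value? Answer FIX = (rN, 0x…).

0: ✓ CMP  NZCV=1001
1: ✓ ADDNE  r0←0xc6
2: · MOVLT
3: ✓ CMP  NZCV=1010
4: · MOVGE
5: · MOVVS
6: · MOVLS
7: ✓ CMP  NZCV=1010
8: · SUBPL
9: · MOVLS
10: · MOVGT

FIX = (r0, 0xc6)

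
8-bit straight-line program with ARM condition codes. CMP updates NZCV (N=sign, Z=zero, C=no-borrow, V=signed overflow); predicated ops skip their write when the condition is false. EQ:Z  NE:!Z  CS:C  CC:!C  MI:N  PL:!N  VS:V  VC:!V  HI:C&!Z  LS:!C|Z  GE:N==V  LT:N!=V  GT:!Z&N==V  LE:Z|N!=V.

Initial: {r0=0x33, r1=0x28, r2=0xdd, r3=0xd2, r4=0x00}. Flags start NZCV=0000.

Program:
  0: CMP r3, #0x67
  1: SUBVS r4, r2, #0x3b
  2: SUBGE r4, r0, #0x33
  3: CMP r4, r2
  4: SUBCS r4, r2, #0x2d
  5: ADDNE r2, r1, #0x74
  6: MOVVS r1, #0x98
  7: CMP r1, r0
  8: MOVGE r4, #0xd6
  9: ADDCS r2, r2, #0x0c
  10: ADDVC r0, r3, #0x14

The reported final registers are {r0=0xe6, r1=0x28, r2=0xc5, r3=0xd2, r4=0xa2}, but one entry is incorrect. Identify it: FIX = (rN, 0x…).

[0] flags=0011 → (cmp)
[1] flags=0011 VS?T → r4=0xa2
[2] flags=0011 GE?F → skip
[3] flags=1000 → (cmp)
[4] flags=1000 CS?F → skip
[5] flags=1000 NE?T → r2=0x9c
[6] flags=1000 VS?F → skip
[7] flags=1000 → (cmp)
[8] flags=1000 GE?F → skip
[9] flags=1000 CS?F → skip
[10] flags=1000 VC?T → r0=0xe6

FIX = (r2, 0x9c)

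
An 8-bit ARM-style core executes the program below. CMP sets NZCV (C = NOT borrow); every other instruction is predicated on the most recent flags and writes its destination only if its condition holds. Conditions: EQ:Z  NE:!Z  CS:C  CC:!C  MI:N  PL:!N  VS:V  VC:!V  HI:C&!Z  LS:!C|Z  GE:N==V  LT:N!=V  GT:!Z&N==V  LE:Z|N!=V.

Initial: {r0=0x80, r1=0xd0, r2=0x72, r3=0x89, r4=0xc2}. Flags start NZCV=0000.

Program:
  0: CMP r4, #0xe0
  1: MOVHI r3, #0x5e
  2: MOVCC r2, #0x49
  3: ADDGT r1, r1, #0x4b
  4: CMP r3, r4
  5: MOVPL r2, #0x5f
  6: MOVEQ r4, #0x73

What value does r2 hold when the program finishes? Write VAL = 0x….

0: ✓ CMP  NZCV=1000
1: · MOVHI
2: ✓ MOVCC  r2←0x49
3: · ADDGT
4: ✓ CMP  NZCV=1000
5: · MOVPL
6: · MOVEQ

VAL = 0x49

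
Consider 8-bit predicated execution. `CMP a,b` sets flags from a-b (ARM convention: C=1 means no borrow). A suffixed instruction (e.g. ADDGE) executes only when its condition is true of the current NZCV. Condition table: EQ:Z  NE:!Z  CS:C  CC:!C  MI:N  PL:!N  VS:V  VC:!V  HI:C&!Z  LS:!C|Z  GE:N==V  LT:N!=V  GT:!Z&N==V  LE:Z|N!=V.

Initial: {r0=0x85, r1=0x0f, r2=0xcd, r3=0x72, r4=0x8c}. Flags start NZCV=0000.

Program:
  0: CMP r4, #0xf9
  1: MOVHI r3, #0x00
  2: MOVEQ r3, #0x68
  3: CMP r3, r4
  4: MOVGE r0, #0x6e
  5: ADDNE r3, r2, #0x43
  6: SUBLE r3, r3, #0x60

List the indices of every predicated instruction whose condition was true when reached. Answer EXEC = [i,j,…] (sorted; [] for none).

EXEC = [4,5]

[0] flags=1000 → (cmp)
[1] flags=1000 HI?F → skip
[2] flags=1000 EQ?F → skip
[3] flags=1001 → (cmp)
[4] flags=1001 GE?T → r0=0x6e
[5] flags=1001 NE?T → r3=0x10
[6] flags=1001 LE?F → skip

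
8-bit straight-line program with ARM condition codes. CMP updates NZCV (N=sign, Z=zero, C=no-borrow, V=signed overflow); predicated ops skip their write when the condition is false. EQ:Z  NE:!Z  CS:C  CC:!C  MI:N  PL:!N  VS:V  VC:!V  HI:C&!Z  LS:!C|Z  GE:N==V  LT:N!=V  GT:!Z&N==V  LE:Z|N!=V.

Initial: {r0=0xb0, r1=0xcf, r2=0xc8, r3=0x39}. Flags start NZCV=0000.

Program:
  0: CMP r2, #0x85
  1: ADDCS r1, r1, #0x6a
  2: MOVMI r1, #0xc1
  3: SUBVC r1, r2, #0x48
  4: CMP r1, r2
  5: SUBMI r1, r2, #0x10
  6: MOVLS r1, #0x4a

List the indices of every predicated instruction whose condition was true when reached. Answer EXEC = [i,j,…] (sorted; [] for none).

EXEC = [1,3,5,6]

0: ✓ CMP  NZCV=0010
1: ✓ ADDCS  r1←0x39
2: · MOVMI
3: ✓ SUBVC  r1←0x80
4: ✓ CMP  NZCV=1000
5: ✓ SUBMI  r1←0xb8
6: ✓ MOVLS  r1←0x4a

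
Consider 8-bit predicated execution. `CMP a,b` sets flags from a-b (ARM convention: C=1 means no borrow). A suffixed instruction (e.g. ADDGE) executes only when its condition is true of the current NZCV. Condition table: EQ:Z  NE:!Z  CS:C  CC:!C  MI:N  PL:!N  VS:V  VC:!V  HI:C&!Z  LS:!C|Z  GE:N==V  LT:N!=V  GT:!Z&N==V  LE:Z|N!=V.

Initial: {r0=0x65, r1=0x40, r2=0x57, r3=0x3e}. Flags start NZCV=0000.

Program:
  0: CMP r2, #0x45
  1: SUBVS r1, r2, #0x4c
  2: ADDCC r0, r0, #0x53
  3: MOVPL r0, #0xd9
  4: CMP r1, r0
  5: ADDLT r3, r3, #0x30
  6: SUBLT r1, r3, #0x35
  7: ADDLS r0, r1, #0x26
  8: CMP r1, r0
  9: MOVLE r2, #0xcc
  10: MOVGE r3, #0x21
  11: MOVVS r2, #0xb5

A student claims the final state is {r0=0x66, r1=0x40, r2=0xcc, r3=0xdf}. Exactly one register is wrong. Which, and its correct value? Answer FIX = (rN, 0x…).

FIX = (r3, 0x3e)

[0] flags=0010 → (cmp)
[1] flags=0010 VS?F → skip
[2] flags=0010 CC?F → skip
[3] flags=0010 PL?T → r0=0xd9
[4] flags=0000 → (cmp)
[5] flags=0000 LT?F → skip
[6] flags=0000 LT?F → skip
[7] flags=0000 LS?T → r0=0x66
[8] flags=1000 → (cmp)
[9] flags=1000 LE?T → r2=0xcc
[10] flags=1000 GE?F → skip
[11] flags=1000 VS?F → skip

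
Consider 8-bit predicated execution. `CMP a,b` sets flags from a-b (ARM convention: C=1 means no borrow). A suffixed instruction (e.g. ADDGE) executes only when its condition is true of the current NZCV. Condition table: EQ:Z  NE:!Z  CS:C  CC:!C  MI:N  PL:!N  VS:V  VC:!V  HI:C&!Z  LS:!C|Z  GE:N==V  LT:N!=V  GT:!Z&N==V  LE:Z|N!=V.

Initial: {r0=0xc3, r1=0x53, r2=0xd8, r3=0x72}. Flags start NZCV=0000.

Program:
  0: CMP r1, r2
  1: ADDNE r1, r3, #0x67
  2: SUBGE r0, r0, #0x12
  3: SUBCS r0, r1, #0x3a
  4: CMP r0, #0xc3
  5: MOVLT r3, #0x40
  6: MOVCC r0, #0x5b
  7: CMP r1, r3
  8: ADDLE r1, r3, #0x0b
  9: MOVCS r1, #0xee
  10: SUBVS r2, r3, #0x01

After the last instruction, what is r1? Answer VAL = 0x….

[0] flags=0000 → (cmp)
[1] flags=0000 NE?T → r1=0xd9
[2] flags=0000 GE?T → r0=0xb1
[3] flags=0000 CS?F → skip
[4] flags=1000 → (cmp)
[5] flags=1000 LT?T → r3=0x40
[6] flags=1000 CC?T → r0=0x5b
[7] flags=1010 → (cmp)
[8] flags=1010 LE?T → r1=0x4b
[9] flags=1010 CS?T → r1=0xee
[10] flags=1010 VS?F → skip

VAL = 0xee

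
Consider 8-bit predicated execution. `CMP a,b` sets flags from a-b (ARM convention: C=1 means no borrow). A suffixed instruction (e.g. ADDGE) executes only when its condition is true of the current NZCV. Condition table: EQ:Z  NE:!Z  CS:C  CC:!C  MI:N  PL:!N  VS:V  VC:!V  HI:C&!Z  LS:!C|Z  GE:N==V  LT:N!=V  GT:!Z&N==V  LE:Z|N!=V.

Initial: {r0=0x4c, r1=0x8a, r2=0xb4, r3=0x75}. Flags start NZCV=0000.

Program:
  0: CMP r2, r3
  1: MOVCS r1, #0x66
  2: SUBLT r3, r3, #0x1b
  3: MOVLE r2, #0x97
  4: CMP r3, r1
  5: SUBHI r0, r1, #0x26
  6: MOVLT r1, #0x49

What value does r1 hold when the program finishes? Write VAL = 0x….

VAL = 0x49

0: ✓ CMP  NZCV=0011
1: ✓ MOVCS  r1←0x66
2: ✓ SUBLT  r3←0x5a
3: ✓ MOVLE  r2←0x97
4: ✓ CMP  NZCV=1000
5: · SUBHI
6: ✓ MOVLT  r1←0x49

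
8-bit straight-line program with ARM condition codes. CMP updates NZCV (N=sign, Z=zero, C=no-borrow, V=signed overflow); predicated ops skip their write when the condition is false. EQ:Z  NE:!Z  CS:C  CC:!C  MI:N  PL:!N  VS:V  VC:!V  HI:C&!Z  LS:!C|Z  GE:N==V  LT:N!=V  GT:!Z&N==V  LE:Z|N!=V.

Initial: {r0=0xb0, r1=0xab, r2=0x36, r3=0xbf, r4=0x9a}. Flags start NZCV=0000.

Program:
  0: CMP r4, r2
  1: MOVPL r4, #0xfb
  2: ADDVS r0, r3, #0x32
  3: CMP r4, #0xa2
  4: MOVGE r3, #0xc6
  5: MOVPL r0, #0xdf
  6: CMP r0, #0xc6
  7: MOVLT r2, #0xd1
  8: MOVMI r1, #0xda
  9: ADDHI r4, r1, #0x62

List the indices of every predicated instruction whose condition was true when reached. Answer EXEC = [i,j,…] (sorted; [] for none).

[0] flags=0011 → (cmp)
[1] flags=0011 PL?T → r4=0xfb
[2] flags=0011 VS?T → r0=0xf1
[3] flags=0010 → (cmp)
[4] flags=0010 GE?T → r3=0xc6
[5] flags=0010 PL?T → r0=0xdf
[6] flags=0010 → (cmp)
[7] flags=0010 LT?F → skip
[8] flags=0010 MI?F → skip
[9] flags=0010 HI?T → r4=0x0d

EXEC = [1,2,4,5,9]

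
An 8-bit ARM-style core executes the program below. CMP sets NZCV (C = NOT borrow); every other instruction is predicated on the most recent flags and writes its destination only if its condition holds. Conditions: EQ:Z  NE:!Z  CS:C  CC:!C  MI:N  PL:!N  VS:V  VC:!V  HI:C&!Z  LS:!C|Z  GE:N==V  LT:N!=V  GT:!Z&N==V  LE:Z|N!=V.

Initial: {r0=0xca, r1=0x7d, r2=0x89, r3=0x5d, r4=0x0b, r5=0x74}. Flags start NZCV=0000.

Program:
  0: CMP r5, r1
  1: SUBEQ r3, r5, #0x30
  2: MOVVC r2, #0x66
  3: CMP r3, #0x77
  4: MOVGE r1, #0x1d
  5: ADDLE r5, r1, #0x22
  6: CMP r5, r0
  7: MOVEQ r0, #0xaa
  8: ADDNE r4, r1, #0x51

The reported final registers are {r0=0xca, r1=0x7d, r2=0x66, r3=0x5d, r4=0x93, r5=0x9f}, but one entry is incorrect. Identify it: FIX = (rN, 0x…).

FIX = (r4, 0xce)

[0] flags=1000 → (cmp)
[1] flags=1000 EQ?F → skip
[2] flags=1000 VC?T → r2=0x66
[3] flags=1000 → (cmp)
[4] flags=1000 GE?F → skip
[5] flags=1000 LE?T → r5=0x9f
[6] flags=1000 → (cmp)
[7] flags=1000 EQ?F → skip
[8] flags=1000 NE?T → r4=0xce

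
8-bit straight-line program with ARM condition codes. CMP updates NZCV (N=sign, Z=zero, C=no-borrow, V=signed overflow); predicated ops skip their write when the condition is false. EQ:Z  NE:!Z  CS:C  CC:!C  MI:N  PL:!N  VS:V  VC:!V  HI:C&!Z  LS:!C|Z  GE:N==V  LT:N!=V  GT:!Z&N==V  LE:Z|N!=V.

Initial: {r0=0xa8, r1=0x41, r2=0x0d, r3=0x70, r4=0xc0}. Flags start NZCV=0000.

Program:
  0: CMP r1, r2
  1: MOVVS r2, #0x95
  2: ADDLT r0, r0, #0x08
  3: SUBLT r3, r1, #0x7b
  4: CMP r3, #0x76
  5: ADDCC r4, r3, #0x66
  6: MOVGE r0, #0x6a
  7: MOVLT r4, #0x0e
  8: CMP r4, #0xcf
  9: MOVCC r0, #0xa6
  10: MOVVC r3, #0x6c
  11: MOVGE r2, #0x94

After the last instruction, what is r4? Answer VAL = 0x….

VAL = 0x0e

[0] flags=0010 → (cmp)
[1] flags=0010 VS?F → skip
[2] flags=0010 LT?F → skip
[3] flags=0010 LT?F → skip
[4] flags=1000 → (cmp)
[5] flags=1000 CC?T → r4=0xd6
[6] flags=1000 GE?F → skip
[7] flags=1000 LT?T → r4=0x0e
[8] flags=0000 → (cmp)
[9] flags=0000 CC?T → r0=0xa6
[10] flags=0000 VC?T → r3=0x6c
[11] flags=0000 GE?T → r2=0x94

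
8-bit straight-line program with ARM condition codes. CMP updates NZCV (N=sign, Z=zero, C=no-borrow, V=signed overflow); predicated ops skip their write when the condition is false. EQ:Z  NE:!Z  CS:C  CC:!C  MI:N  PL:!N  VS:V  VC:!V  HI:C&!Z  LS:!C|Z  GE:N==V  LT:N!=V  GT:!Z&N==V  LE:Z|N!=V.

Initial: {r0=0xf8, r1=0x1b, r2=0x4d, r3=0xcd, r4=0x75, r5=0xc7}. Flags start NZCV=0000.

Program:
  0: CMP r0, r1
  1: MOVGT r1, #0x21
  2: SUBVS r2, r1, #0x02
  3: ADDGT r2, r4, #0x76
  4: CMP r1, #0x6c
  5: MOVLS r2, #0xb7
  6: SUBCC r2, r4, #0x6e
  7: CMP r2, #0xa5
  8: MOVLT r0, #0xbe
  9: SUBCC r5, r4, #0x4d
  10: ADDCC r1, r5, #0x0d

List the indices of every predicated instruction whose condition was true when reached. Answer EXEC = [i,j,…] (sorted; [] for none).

0: ✓ CMP  NZCV=1010
1: · MOVGT
2: · SUBVS
3: · ADDGT
4: ✓ CMP  NZCV=1000
5: ✓ MOVLS  r2←0xb7
6: ✓ SUBCC  r2←0x07
7: ✓ CMP  NZCV=0000
8: · MOVLT
9: ✓ SUBCC  r5←0x28
10: ✓ ADDCC  r1←0x35

EXEC = [5,6,9,10]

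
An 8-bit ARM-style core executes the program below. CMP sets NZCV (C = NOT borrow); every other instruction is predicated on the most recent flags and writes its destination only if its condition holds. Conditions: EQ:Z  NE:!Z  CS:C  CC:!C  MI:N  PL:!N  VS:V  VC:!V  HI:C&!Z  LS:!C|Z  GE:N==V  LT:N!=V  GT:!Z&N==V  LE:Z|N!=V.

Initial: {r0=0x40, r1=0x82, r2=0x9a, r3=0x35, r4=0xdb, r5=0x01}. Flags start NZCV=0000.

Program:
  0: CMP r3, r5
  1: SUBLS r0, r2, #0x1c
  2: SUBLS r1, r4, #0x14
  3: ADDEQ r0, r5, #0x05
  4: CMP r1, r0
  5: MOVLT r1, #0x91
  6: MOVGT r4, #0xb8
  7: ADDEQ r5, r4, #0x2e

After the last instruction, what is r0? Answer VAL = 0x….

VAL = 0x40

[0] flags=0010 → (cmp)
[1] flags=0010 LS?F → skip
[2] flags=0010 LS?F → skip
[3] flags=0010 EQ?F → skip
[4] flags=0011 → (cmp)
[5] flags=0011 LT?T → r1=0x91
[6] flags=0011 GT?F → skip
[7] flags=0011 EQ?F → skip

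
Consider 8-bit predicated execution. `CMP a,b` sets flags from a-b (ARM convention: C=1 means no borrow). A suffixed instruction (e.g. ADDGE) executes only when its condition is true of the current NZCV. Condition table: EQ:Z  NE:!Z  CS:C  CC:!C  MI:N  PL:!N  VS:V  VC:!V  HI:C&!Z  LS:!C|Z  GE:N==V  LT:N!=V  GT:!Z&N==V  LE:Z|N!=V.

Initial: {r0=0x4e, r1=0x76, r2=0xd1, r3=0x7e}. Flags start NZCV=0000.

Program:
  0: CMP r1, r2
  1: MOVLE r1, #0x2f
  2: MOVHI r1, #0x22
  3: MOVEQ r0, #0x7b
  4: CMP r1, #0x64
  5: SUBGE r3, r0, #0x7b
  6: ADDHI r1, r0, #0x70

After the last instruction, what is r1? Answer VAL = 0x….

VAL = 0xbe

[0] flags=1001 → (cmp)
[1] flags=1001 LE?F → skip
[2] flags=1001 HI?F → skip
[3] flags=1001 EQ?F → skip
[4] flags=0010 → (cmp)
[5] flags=0010 GE?T → r3=0xd3
[6] flags=0010 HI?T → r1=0xbe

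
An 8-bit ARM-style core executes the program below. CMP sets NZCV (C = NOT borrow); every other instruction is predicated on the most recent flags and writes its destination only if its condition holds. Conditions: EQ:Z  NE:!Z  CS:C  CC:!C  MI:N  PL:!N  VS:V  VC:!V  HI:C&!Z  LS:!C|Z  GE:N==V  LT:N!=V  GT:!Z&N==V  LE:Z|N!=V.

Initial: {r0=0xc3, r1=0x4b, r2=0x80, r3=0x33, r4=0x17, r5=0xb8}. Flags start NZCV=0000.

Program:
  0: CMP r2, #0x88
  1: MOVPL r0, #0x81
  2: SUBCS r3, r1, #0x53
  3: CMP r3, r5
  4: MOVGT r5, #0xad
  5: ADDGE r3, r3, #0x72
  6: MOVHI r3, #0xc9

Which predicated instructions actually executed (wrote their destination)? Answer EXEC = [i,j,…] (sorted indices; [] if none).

EXEC = [4,5]

0: ✓ CMP  NZCV=1000
1: · MOVPL
2: · SUBCS
3: ✓ CMP  NZCV=0000
4: ✓ MOVGT  r5←0xad
5: ✓ ADDGE  r3←0xa5
6: · MOVHI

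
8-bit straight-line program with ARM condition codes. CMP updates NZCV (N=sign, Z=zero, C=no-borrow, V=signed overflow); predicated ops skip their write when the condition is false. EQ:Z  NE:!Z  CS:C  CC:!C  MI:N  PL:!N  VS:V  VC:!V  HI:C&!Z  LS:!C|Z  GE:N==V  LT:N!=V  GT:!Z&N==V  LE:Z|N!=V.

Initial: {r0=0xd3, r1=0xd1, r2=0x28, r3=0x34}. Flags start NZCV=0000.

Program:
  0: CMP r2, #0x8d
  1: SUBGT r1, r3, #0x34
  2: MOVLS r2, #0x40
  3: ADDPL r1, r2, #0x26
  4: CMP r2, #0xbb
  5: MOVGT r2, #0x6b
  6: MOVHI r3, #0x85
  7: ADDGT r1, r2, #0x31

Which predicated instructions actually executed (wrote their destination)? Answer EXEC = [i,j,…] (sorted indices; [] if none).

[0] flags=1001 → (cmp)
[1] flags=1001 GT?T → r1=0x00
[2] flags=1001 LS?T → r2=0x40
[3] flags=1001 PL?F → skip
[4] flags=1001 → (cmp)
[5] flags=1001 GT?T → r2=0x6b
[6] flags=1001 HI?F → skip
[7] flags=1001 GT?T → r1=0x9c

EXEC = [1,2,5,7]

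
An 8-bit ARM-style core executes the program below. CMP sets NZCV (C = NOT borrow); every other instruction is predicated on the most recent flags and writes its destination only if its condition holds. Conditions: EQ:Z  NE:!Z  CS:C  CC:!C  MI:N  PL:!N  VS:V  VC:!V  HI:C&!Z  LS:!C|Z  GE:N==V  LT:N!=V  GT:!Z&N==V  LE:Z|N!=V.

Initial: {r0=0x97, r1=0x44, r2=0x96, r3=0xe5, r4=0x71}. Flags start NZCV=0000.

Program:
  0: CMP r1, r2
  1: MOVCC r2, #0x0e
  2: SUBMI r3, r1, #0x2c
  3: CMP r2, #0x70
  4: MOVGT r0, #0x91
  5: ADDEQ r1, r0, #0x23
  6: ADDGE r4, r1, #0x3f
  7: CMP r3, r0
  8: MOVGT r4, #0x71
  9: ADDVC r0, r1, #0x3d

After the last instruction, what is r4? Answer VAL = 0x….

VAL = 0x71

[0] flags=1001 → (cmp)
[1] flags=1001 CC?T → r2=0x0e
[2] flags=1001 MI?T → r3=0x18
[3] flags=1000 → (cmp)
[4] flags=1000 GT?F → skip
[5] flags=1000 EQ?F → skip
[6] flags=1000 GE?F → skip
[7] flags=1001 → (cmp)
[8] flags=1001 GT?T → r4=0x71
[9] flags=1001 VC?F → skip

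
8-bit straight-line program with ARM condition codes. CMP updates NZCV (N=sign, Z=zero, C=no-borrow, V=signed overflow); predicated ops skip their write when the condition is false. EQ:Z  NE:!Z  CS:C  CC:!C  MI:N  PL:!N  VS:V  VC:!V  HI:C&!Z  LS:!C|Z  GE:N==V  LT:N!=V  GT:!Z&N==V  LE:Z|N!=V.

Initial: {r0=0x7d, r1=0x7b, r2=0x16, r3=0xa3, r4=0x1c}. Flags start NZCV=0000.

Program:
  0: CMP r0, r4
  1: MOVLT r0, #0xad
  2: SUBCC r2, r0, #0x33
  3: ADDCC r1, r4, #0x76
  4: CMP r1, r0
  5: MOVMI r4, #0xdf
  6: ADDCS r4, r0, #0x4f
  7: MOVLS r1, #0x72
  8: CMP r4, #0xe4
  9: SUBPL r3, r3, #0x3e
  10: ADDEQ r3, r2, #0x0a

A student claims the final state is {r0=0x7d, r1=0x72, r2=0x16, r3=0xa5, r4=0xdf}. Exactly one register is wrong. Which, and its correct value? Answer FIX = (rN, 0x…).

0: ✓ CMP  NZCV=0010
1: · MOVLT
2: · SUBCC
3: · ADDCC
4: ✓ CMP  NZCV=1000
5: ✓ MOVMI  r4←0xdf
6: · ADDCS
7: ✓ MOVLS  r1←0x72
8: ✓ CMP  NZCV=1000
9: · SUBPL
10: · ADDEQ

FIX = (r3, 0xa3)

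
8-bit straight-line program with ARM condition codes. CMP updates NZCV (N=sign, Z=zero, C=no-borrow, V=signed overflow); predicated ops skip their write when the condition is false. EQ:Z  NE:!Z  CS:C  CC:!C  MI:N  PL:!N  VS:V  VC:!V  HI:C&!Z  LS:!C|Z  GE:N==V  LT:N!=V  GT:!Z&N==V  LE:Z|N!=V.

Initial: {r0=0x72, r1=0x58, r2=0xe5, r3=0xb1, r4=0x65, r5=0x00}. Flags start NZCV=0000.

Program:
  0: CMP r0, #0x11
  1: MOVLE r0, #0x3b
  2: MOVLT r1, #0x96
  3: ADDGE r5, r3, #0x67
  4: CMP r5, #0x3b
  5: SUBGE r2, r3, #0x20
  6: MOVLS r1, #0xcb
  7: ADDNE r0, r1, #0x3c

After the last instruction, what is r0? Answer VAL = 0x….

VAL = 0x07

[0] flags=0010 → (cmp)
[1] flags=0010 LE?F → skip
[2] flags=0010 LT?F → skip
[3] flags=0010 GE?T → r5=0x18
[4] flags=1000 → (cmp)
[5] flags=1000 GE?F → skip
[6] flags=1000 LS?T → r1=0xcb
[7] flags=1000 NE?T → r0=0x07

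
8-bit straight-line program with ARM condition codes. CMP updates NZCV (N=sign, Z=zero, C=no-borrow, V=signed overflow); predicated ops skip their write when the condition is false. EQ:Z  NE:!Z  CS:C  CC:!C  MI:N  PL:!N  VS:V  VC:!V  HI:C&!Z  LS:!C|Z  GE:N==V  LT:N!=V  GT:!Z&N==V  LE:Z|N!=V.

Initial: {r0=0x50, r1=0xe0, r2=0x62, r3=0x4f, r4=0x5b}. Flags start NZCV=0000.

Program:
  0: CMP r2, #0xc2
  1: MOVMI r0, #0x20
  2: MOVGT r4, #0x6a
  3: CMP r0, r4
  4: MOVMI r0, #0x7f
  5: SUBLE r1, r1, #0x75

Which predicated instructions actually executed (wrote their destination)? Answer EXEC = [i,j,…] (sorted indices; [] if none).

[0] flags=1001 → (cmp)
[1] flags=1001 MI?T → r0=0x20
[2] flags=1001 GT?T → r4=0x6a
[3] flags=1000 → (cmp)
[4] flags=1000 MI?T → r0=0x7f
[5] flags=1000 LE?T → r1=0x6b

EXEC = [1,2,4,5]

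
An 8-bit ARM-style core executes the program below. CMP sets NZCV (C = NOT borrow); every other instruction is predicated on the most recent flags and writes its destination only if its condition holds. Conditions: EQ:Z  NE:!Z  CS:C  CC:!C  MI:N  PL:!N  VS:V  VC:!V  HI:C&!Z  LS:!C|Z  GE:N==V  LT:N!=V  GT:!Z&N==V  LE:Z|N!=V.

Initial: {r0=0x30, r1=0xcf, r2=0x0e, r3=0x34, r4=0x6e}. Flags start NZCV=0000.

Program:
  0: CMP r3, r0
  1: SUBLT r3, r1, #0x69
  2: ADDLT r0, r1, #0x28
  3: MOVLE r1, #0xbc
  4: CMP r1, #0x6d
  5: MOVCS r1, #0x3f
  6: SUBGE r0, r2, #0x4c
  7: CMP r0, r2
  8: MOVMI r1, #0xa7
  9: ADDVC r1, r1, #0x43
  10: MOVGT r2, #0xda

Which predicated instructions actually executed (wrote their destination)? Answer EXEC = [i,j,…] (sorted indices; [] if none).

0: ✓ CMP  NZCV=0010
1: · SUBLT
2: · ADDLT
3: · MOVLE
4: ✓ CMP  NZCV=0011
5: ✓ MOVCS  r1←0x3f
6: · SUBGE
7: ✓ CMP  NZCV=0010
8: · MOVMI
9: ✓ ADDVC  r1←0x82
10: ✓ MOVGT  r2←0xda

EXEC = [5,9,10]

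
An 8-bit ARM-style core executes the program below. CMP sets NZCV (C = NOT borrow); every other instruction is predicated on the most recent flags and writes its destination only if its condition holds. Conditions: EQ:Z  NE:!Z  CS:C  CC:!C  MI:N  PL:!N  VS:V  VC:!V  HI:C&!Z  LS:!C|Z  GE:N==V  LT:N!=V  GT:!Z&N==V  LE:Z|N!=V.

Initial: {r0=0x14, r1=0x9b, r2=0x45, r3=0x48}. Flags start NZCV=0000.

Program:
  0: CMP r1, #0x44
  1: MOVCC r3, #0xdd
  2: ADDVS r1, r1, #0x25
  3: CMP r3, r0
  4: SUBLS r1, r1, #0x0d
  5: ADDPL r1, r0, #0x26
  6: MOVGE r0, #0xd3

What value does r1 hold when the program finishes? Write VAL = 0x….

[0] flags=0011 → (cmp)
[1] flags=0011 CC?F → skip
[2] flags=0011 VS?T → r1=0xc0
[3] flags=0010 → (cmp)
[4] flags=0010 LS?F → skip
[5] flags=0010 PL?T → r1=0x3a
[6] flags=0010 GE?T → r0=0xd3

VAL = 0x3a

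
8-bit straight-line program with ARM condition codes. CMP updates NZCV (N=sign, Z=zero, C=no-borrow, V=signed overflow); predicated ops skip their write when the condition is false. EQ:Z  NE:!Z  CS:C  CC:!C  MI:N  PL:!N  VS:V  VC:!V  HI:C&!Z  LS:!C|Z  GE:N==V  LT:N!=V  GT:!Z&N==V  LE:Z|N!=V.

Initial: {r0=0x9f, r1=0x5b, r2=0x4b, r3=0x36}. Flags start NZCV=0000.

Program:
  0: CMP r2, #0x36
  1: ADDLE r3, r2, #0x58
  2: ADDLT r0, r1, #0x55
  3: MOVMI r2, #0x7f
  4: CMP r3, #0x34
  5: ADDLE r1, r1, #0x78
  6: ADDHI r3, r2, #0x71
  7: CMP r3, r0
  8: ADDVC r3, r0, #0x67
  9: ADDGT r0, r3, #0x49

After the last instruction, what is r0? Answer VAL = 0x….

0: ✓ CMP  NZCV=0010
1: · ADDLE
2: · ADDLT
3: · MOVMI
4: ✓ CMP  NZCV=0010
5: · ADDLE
6: ✓ ADDHI  r3←0xbc
7: ✓ CMP  NZCV=0010
8: ✓ ADDVC  r3←0x06
9: ✓ ADDGT  r0←0x4f

VAL = 0x4f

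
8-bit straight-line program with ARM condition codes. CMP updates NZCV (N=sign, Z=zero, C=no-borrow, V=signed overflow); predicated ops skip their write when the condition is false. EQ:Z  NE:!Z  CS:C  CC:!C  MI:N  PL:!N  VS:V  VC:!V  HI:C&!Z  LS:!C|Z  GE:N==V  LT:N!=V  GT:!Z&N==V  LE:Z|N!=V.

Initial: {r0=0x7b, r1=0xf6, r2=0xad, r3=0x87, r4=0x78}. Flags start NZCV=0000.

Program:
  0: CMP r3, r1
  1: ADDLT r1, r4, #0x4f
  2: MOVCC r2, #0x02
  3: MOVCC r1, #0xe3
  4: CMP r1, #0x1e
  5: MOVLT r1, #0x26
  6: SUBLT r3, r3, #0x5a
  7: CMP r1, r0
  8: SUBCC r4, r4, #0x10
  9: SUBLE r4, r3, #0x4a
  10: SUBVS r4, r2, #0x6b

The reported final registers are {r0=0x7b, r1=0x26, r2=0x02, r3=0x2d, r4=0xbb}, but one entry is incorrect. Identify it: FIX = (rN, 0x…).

0: ✓ CMP  NZCV=1000
1: ✓ ADDLT  r1←0xc7
2: ✓ MOVCC  r2←0x02
3: ✓ MOVCC  r1←0xe3
4: ✓ CMP  NZCV=1010
5: ✓ MOVLT  r1←0x26
6: ✓ SUBLT  r3←0x2d
7: ✓ CMP  NZCV=1000
8: ✓ SUBCC  r4←0x68
9: ✓ SUBLE  r4←0xe3
10: · SUBVS

FIX = (r4, 0xe3)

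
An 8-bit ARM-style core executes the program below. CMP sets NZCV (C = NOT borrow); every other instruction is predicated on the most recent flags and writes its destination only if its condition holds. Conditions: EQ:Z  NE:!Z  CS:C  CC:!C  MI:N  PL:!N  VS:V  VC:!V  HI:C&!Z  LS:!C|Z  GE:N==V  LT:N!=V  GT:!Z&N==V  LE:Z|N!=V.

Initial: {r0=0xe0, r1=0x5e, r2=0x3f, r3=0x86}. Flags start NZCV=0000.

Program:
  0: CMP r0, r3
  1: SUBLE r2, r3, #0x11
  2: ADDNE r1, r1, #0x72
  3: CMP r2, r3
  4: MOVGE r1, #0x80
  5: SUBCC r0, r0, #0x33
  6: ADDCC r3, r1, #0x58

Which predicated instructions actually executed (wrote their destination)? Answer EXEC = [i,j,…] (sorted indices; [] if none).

[0] flags=0010 → (cmp)
[1] flags=0010 LE?F → skip
[2] flags=0010 NE?T → r1=0xd0
[3] flags=1001 → (cmp)
[4] flags=1001 GE?T → r1=0x80
[5] flags=1001 CC?T → r0=0xad
[6] flags=1001 CC?T → r3=0xd8

EXEC = [2,4,5,6]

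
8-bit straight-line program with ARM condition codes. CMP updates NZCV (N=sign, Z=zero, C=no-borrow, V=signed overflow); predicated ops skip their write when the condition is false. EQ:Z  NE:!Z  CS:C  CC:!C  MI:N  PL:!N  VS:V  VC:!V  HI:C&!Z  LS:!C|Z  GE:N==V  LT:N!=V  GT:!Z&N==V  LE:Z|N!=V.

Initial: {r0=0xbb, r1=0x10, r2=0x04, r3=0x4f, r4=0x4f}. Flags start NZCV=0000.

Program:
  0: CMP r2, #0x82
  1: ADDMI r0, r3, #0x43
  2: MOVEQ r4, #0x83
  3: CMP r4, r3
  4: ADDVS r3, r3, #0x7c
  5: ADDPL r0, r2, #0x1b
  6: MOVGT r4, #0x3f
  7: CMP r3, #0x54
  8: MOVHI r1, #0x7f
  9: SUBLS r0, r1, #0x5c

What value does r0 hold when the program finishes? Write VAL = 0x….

VAL = 0xb4

[0] flags=1001 → (cmp)
[1] flags=1001 MI?T → r0=0x92
[2] flags=1001 EQ?F → skip
[3] flags=0110 → (cmp)
[4] flags=0110 VS?F → skip
[5] flags=0110 PL?T → r0=0x1f
[6] flags=0110 GT?F → skip
[7] flags=1000 → (cmp)
[8] flags=1000 HI?F → skip
[9] flags=1000 LS?T → r0=0xb4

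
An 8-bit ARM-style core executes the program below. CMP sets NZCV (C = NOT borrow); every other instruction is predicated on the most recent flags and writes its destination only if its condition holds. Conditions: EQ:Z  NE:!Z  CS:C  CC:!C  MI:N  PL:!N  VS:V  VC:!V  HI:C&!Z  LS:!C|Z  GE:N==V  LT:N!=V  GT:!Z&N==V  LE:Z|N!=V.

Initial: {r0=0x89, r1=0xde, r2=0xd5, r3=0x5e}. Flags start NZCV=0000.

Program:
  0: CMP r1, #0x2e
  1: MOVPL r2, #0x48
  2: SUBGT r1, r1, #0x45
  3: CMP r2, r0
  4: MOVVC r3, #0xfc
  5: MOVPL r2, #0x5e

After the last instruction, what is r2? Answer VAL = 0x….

VAL = 0x5e

[0] flags=1010 → (cmp)
[1] flags=1010 PL?F → skip
[2] flags=1010 GT?F → skip
[3] flags=0010 → (cmp)
[4] flags=0010 VC?T → r3=0xfc
[5] flags=0010 PL?T → r2=0x5e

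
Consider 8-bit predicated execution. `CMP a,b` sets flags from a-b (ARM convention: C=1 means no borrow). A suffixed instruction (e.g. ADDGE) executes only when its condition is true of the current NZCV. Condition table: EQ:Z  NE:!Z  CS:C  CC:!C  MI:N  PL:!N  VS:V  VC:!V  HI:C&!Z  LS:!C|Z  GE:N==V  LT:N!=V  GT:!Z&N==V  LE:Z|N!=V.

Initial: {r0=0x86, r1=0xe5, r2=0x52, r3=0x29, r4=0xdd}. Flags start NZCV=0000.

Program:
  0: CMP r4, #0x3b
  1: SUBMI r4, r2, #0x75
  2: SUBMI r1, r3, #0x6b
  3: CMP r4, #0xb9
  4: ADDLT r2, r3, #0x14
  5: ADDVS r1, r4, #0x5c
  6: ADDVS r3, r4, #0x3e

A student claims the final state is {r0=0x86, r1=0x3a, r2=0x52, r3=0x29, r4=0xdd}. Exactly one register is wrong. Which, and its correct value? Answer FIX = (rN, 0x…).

0: ✓ CMP  NZCV=1010
1: ✓ SUBMI  r4←0xdd
2: ✓ SUBMI  r1←0xbe
3: ✓ CMP  NZCV=0010
4: · ADDLT
5: · ADDVS
6: · ADDVS

FIX = (r1, 0xbe)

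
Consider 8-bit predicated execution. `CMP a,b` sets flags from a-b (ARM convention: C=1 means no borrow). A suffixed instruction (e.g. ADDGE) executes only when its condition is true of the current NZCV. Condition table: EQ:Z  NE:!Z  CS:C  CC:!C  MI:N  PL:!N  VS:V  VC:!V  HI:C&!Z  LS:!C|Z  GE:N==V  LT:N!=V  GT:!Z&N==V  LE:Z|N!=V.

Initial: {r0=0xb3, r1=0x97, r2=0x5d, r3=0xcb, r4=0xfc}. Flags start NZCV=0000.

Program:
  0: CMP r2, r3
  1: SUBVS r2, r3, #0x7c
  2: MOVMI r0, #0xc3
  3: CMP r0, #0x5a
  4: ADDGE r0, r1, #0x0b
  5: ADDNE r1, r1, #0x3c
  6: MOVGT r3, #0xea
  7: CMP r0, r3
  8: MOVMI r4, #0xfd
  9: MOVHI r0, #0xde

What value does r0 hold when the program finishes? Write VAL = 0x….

VAL = 0xc3

0: ✓ CMP  NZCV=1001
1: ✓ SUBVS  r2←0x4f
2: ✓ MOVMI  r0←0xc3
3: ✓ CMP  NZCV=0011
4: · ADDGE
5: ✓ ADDNE  r1←0xd3
6: · MOVGT
7: ✓ CMP  NZCV=1000
8: ✓ MOVMI  r4←0xfd
9: · MOVHI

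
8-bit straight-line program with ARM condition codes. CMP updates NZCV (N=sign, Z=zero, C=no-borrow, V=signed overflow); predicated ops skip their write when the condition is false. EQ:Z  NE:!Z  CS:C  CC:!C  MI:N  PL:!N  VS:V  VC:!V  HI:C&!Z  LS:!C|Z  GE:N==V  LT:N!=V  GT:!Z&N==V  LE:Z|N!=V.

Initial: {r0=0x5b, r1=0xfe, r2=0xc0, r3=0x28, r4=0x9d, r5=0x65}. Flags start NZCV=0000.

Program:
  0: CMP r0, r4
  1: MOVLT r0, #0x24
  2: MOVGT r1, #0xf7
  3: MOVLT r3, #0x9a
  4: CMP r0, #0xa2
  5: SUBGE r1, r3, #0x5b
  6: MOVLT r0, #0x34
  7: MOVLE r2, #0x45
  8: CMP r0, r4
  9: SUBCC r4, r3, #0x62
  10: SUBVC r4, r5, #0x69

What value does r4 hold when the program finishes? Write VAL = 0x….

0: ✓ CMP  NZCV=1001
1: · MOVLT
2: ✓ MOVGT  r1←0xf7
3: · MOVLT
4: ✓ CMP  NZCV=1001
5: ✓ SUBGE  r1←0xcd
6: · MOVLT
7: · MOVLE
8: ✓ CMP  NZCV=1001
9: ✓ SUBCC  r4←0xc6
10: · SUBVC

VAL = 0xc6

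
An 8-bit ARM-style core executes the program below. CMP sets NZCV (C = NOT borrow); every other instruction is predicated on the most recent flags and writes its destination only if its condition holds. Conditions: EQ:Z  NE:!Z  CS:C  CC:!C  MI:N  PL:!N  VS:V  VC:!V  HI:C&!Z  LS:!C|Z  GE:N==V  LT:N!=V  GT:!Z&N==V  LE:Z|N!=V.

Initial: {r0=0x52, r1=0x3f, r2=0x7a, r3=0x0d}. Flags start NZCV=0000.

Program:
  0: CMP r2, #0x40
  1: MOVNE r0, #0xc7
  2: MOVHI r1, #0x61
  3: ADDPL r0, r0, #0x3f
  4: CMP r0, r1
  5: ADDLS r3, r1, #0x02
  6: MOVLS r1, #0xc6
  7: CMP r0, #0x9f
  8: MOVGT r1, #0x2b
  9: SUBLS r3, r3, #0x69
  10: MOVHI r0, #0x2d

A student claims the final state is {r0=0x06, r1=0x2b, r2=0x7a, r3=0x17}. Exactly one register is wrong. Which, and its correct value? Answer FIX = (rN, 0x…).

0: ✓ CMP  NZCV=0010
1: ✓ MOVNE  r0←0xc7
2: ✓ MOVHI  r1←0x61
3: ✓ ADDPL  r0←0x06
4: ✓ CMP  NZCV=1000
5: ✓ ADDLS  r3←0x63
6: ✓ MOVLS  r1←0xc6
7: ✓ CMP  NZCV=0000
8: ✓ MOVGT  r1←0x2b
9: ✓ SUBLS  r3←0xfa
10: · MOVHI

FIX = (r3, 0xfa)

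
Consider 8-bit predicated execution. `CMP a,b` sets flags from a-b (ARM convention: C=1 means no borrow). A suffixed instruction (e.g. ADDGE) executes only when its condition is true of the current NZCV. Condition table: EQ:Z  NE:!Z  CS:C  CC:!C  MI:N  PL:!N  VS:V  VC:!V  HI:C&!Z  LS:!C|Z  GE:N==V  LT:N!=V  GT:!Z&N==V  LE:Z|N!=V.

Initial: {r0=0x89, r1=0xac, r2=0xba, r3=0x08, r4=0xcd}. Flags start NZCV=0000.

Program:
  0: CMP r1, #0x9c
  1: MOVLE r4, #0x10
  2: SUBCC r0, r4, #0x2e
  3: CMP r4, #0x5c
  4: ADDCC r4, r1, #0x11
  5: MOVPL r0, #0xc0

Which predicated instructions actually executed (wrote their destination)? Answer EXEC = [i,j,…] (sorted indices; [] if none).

EXEC = [5]

[0] flags=0010 → (cmp)
[1] flags=0010 LE?F → skip
[2] flags=0010 CC?F → skip
[3] flags=0011 → (cmp)
[4] flags=0011 CC?F → skip
[5] flags=0011 PL?T → r0=0xc0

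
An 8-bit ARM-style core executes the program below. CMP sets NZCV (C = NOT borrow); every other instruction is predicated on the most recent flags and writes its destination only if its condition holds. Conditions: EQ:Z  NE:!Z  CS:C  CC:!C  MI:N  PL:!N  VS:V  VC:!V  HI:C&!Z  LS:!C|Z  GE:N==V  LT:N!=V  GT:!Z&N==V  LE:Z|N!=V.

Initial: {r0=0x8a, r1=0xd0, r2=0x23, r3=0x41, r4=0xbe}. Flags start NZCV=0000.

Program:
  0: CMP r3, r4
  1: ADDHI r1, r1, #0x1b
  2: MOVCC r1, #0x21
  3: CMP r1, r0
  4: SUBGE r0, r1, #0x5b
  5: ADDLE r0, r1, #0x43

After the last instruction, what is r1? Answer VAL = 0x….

0: ✓ CMP  NZCV=1001
1: · ADDHI
2: ✓ MOVCC  r1←0x21
3: ✓ CMP  NZCV=1001
4: ✓ SUBGE  r0←0xc6
5: · ADDLE

VAL = 0x21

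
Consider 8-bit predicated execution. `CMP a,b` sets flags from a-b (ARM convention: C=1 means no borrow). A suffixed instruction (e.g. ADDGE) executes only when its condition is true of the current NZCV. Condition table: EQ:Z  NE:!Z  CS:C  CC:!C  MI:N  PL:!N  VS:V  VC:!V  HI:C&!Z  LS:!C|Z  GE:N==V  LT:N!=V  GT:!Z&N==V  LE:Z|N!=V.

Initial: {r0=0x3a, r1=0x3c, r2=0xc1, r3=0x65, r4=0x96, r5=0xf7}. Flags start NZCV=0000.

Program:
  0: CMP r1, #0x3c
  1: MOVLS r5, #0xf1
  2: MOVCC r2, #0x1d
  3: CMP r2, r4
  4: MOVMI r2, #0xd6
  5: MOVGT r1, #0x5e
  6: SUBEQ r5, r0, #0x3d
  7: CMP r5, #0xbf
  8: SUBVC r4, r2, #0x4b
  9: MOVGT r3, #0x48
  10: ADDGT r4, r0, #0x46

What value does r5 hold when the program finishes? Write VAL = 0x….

0: ✓ CMP  NZCV=0110
1: ✓ MOVLS  r5←0xf1
2: · MOVCC
3: ✓ CMP  NZCV=0010
4: · MOVMI
5: ✓ MOVGT  r1←0x5e
6: · SUBEQ
7: ✓ CMP  NZCV=0010
8: ✓ SUBVC  r4←0x76
9: ✓ MOVGT  r3←0x48
10: ✓ ADDGT  r4←0x80

VAL = 0xf1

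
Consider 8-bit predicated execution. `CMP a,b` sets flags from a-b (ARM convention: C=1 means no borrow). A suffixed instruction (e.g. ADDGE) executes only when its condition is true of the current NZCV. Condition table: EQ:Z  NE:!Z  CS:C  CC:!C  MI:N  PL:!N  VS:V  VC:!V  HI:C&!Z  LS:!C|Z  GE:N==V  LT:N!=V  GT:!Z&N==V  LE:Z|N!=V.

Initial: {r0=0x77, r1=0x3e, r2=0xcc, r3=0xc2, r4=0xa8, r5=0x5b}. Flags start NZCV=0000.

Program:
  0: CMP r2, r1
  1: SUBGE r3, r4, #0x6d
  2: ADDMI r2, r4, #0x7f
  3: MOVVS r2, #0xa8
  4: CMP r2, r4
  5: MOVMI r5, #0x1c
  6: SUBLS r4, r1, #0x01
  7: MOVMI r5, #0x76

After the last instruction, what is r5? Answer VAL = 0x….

0: ✓ CMP  NZCV=1010
1: · SUBGE
2: ✓ ADDMI  r2←0x27
3: · MOVVS
4: ✓ CMP  NZCV=0000
5: · MOVMI
6: ✓ SUBLS  r4←0x3d
7: · MOVMI

VAL = 0x5b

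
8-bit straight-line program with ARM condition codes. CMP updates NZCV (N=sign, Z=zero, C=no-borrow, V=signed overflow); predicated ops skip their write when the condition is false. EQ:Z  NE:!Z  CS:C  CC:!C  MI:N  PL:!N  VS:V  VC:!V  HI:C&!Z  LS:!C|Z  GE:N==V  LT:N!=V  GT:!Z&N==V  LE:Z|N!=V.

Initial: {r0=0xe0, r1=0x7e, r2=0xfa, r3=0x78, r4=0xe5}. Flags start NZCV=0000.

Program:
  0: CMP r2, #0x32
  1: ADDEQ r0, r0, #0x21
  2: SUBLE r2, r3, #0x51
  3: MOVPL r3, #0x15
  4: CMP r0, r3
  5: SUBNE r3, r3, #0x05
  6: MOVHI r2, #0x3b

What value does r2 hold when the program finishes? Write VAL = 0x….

VAL = 0x3b

[0] flags=1010 → (cmp)
[1] flags=1010 EQ?F → skip
[2] flags=1010 LE?T → r2=0x27
[3] flags=1010 PL?F → skip
[4] flags=0011 → (cmp)
[5] flags=0011 NE?T → r3=0x73
[6] flags=0011 HI?T → r2=0x3b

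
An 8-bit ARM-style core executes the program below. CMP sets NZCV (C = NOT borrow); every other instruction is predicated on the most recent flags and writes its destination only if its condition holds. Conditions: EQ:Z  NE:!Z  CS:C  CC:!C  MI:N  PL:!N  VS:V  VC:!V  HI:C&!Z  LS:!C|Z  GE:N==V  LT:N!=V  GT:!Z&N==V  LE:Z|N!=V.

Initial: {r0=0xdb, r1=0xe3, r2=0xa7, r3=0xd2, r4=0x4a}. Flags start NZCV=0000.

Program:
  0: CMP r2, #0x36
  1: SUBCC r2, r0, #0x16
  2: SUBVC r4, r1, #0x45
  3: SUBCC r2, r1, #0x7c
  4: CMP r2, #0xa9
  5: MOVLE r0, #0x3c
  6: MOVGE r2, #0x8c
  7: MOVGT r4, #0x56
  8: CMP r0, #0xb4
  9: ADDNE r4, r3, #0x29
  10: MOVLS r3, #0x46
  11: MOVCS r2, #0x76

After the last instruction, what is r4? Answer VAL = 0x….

VAL = 0xfb

[0] flags=0011 → (cmp)
[1] flags=0011 CC?F → skip
[2] flags=0011 VC?F → skip
[3] flags=0011 CC?F → skip
[4] flags=1000 → (cmp)
[5] flags=1000 LE?T → r0=0x3c
[6] flags=1000 GE?F → skip
[7] flags=1000 GT?F → skip
[8] flags=1001 → (cmp)
[9] flags=1001 NE?T → r4=0xfb
[10] flags=1001 LS?T → r3=0x46
[11] flags=1001 CS?F → skip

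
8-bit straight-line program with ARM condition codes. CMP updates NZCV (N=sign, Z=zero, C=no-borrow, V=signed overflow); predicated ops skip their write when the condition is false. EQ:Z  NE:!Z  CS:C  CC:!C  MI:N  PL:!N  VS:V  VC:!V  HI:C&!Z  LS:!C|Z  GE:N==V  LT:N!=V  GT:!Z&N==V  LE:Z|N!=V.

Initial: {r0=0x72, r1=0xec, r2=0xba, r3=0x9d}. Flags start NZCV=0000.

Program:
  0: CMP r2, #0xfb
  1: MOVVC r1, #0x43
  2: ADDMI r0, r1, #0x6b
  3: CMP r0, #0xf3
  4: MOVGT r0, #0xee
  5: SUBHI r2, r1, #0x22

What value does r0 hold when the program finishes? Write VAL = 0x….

VAL = 0xae

0: ✓ CMP  NZCV=1000
1: ✓ MOVVC  r1←0x43
2: ✓ ADDMI  r0←0xae
3: ✓ CMP  NZCV=1000
4: · MOVGT
5: · SUBHI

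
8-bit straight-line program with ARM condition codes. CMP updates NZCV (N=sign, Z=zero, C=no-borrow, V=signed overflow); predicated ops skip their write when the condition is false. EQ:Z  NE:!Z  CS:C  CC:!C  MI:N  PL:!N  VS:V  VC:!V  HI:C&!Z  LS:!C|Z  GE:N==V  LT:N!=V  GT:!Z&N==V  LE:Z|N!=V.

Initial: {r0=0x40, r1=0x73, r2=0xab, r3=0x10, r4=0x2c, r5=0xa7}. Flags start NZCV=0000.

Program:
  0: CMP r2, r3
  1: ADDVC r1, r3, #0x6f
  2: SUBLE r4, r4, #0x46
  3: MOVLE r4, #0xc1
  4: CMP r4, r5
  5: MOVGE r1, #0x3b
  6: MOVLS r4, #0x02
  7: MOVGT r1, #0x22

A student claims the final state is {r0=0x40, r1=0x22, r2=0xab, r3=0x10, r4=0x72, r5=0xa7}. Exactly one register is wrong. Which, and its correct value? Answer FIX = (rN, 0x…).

FIX = (r4, 0xc1)

0: ✓ CMP  NZCV=1010
1: ✓ ADDVC  r1←0x7f
2: ✓ SUBLE  r4←0xe6
3: ✓ MOVLE  r4←0xc1
4: ✓ CMP  NZCV=0010
5: ✓ MOVGE  r1←0x3b
6: · MOVLS
7: ✓ MOVGT  r1←0x22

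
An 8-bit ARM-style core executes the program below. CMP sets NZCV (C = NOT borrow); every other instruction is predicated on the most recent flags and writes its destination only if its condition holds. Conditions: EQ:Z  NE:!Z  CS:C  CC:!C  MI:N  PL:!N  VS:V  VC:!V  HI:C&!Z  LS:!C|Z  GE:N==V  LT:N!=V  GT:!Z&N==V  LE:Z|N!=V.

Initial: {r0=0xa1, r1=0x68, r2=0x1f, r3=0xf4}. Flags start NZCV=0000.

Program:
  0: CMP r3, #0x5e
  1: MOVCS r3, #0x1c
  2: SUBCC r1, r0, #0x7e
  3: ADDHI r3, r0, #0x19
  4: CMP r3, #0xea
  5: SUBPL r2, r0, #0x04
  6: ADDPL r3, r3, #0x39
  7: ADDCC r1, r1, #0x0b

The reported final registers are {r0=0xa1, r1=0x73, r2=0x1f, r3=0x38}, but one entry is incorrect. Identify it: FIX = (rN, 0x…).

0: ✓ CMP  NZCV=1010
1: ✓ MOVCS  r3←0x1c
2: · SUBCC
3: ✓ ADDHI  r3←0xba
4: ✓ CMP  NZCV=1000
5: · SUBPL
6: · ADDPL
7: ✓ ADDCC  r1←0x73

FIX = (r3, 0xba)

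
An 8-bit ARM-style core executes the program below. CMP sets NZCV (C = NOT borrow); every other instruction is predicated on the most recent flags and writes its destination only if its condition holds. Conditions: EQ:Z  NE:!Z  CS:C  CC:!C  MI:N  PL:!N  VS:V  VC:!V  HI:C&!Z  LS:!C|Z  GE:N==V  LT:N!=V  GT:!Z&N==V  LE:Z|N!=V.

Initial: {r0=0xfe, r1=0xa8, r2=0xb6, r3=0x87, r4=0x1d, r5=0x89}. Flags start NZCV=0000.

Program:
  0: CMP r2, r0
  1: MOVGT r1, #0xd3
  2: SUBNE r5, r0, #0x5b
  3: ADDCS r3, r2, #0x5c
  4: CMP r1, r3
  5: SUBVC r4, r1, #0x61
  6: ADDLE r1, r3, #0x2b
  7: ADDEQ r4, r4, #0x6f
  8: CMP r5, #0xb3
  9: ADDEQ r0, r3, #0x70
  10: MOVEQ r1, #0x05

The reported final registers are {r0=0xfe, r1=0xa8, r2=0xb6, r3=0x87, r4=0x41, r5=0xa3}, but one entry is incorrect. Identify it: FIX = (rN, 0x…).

[0] flags=1000 → (cmp)
[1] flags=1000 GT?F → skip
[2] flags=1000 NE?T → r5=0xa3
[3] flags=1000 CS?F → skip
[4] flags=0010 → (cmp)
[5] flags=0010 VC?T → r4=0x47
[6] flags=0010 LE?F → skip
[7] flags=0010 EQ?F → skip
[8] flags=1000 → (cmp)
[9] flags=1000 EQ?F → skip
[10] flags=1000 EQ?F → skip

FIX = (r4, 0x47)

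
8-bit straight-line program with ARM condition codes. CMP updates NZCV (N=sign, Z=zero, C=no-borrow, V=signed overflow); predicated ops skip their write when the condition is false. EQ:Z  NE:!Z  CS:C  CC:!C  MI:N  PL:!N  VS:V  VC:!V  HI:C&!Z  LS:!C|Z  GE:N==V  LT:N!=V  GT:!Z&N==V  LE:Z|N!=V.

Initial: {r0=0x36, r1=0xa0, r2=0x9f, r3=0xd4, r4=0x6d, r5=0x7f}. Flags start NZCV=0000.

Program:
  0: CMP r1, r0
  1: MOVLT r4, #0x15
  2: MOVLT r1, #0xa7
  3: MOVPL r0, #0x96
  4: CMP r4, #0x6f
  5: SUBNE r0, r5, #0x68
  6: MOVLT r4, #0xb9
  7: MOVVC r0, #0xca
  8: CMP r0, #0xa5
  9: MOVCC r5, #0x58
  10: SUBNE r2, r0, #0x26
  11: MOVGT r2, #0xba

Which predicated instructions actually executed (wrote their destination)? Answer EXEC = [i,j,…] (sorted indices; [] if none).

EXEC = [1,2,3,5,6,7,10,11]

[0] flags=0011 → (cmp)
[1] flags=0011 LT?T → r4=0x15
[2] flags=0011 LT?T → r1=0xa7
[3] flags=0011 PL?T → r0=0x96
[4] flags=1000 → (cmp)
[5] flags=1000 NE?T → r0=0x17
[6] flags=1000 LT?T → r4=0xb9
[7] flags=1000 VC?T → r0=0xca
[8] flags=0010 → (cmp)
[9] flags=0010 CC?F → skip
[10] flags=0010 NE?T → r2=0xa4
[11] flags=0010 GT?T → r2=0xba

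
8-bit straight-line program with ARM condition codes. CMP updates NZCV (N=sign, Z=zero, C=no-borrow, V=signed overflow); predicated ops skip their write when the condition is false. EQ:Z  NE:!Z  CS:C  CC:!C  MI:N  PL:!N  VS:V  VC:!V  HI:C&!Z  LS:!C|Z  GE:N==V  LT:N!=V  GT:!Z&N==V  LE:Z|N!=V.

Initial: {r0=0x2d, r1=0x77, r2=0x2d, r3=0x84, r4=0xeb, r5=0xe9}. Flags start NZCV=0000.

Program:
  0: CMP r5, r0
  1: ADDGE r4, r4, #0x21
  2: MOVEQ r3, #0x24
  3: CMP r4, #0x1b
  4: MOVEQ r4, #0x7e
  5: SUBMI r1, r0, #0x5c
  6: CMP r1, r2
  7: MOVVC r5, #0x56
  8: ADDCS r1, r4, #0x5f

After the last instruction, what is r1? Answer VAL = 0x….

[0] flags=1010 → (cmp)
[1] flags=1010 GE?F → skip
[2] flags=1010 EQ?F → skip
[3] flags=1010 → (cmp)
[4] flags=1010 EQ?F → skip
[5] flags=1010 MI?T → r1=0xd1
[6] flags=1010 → (cmp)
[7] flags=1010 VC?T → r5=0x56
[8] flags=1010 CS?T → r1=0x4a

VAL = 0x4a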